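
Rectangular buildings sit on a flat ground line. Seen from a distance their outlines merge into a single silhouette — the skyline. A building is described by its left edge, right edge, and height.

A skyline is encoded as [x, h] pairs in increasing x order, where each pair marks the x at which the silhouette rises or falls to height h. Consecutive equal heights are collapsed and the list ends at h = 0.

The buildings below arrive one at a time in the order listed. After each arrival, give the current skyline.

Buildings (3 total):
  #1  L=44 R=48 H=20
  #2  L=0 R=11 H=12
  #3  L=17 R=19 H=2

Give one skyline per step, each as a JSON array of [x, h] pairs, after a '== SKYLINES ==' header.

== SKYLINES ==
[[44,20],[48,0]]
[[0,12],[11,0],[44,20],[48,0]]
[[0,12],[11,0],[17,2],[19,0],[44,20],[48,0]]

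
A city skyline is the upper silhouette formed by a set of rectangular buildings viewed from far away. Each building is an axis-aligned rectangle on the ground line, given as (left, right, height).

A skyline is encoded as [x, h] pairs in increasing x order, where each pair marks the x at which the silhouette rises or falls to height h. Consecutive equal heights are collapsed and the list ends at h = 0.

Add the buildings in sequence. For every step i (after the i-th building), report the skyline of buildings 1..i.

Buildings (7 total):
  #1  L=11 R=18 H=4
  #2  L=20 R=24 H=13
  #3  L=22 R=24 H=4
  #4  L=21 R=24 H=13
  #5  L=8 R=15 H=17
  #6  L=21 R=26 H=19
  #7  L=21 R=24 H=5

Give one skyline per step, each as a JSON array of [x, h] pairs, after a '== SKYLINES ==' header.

== SKYLINES ==
[[11,4],[18,0]]
[[11,4],[18,0],[20,13],[24,0]]
[[11,4],[18,0],[20,13],[24,0]]
[[11,4],[18,0],[20,13],[24,0]]
[[8,17],[15,4],[18,0],[20,13],[24,0]]
[[8,17],[15,4],[18,0],[20,13],[21,19],[26,0]]
[[8,17],[15,4],[18,0],[20,13],[21,19],[26,0]]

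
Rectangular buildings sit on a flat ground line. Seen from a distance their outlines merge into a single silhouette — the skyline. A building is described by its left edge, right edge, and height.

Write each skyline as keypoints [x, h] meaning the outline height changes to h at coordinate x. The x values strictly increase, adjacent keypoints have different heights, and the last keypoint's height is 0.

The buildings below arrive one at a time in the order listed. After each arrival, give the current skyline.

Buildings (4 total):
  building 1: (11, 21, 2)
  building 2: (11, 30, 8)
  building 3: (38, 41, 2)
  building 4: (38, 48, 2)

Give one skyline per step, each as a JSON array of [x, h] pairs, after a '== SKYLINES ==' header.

== SKYLINES ==
[[11,2],[21,0]]
[[11,8],[30,0]]
[[11,8],[30,0],[38,2],[41,0]]
[[11,8],[30,0],[38,2],[48,0]]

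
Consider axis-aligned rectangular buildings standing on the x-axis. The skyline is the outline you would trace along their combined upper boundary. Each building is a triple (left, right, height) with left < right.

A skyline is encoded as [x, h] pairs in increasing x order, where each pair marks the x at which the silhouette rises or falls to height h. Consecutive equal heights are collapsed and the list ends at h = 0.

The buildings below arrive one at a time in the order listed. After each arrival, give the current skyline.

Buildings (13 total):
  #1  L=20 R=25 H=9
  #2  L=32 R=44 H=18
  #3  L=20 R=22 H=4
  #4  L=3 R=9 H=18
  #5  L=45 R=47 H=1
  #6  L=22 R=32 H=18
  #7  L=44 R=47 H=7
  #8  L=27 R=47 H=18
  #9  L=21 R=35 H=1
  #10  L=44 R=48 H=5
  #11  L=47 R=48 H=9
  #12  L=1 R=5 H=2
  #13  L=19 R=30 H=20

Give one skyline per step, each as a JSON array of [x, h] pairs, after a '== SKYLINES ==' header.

== SKYLINES ==
[[20,9],[25,0]]
[[20,9],[25,0],[32,18],[44,0]]
[[20,9],[25,0],[32,18],[44,0]]
[[3,18],[9,0],[20,9],[25,0],[32,18],[44,0]]
[[3,18],[9,0],[20,9],[25,0],[32,18],[44,0],[45,1],[47,0]]
[[3,18],[9,0],[20,9],[22,18],[44,0],[45,1],[47,0]]
[[3,18],[9,0],[20,9],[22,18],[44,7],[47,0]]
[[3,18],[9,0],[20,9],[22,18],[47,0]]
[[3,18],[9,0],[20,9],[22,18],[47,0]]
[[3,18],[9,0],[20,9],[22,18],[47,5],[48,0]]
[[3,18],[9,0],[20,9],[22,18],[47,9],[48,0]]
[[1,2],[3,18],[9,0],[20,9],[22,18],[47,9],[48,0]]
[[1,2],[3,18],[9,0],[19,20],[30,18],[47,9],[48,0]]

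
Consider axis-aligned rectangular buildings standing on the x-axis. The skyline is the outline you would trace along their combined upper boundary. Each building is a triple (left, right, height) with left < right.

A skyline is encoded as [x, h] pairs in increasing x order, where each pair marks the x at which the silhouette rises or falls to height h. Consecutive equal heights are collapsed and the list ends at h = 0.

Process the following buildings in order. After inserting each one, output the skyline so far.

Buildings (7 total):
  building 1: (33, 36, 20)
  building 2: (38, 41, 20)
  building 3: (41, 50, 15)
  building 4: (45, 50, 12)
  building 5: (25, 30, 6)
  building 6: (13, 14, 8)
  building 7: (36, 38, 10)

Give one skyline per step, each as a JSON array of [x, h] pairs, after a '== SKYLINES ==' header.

== SKYLINES ==
[[33,20],[36,0]]
[[33,20],[36,0],[38,20],[41,0]]
[[33,20],[36,0],[38,20],[41,15],[50,0]]
[[33,20],[36,0],[38,20],[41,15],[50,0]]
[[25,6],[30,0],[33,20],[36,0],[38,20],[41,15],[50,0]]
[[13,8],[14,0],[25,6],[30,0],[33,20],[36,0],[38,20],[41,15],[50,0]]
[[13,8],[14,0],[25,6],[30,0],[33,20],[36,10],[38,20],[41,15],[50,0]]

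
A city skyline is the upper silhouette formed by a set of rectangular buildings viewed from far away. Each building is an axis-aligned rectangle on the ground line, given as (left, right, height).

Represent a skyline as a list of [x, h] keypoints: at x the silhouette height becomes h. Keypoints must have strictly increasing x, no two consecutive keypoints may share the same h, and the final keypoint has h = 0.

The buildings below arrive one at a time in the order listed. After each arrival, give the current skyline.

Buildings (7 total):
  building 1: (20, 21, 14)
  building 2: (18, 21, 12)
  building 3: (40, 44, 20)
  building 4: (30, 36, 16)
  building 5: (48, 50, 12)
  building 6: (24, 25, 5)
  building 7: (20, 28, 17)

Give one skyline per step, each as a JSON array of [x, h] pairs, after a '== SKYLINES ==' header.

== SKYLINES ==
[[20,14],[21,0]]
[[18,12],[20,14],[21,0]]
[[18,12],[20,14],[21,0],[40,20],[44,0]]
[[18,12],[20,14],[21,0],[30,16],[36,0],[40,20],[44,0]]
[[18,12],[20,14],[21,0],[30,16],[36,0],[40,20],[44,0],[48,12],[50,0]]
[[18,12],[20,14],[21,0],[24,5],[25,0],[30,16],[36,0],[40,20],[44,0],[48,12],[50,0]]
[[18,12],[20,17],[28,0],[30,16],[36,0],[40,20],[44,0],[48,12],[50,0]]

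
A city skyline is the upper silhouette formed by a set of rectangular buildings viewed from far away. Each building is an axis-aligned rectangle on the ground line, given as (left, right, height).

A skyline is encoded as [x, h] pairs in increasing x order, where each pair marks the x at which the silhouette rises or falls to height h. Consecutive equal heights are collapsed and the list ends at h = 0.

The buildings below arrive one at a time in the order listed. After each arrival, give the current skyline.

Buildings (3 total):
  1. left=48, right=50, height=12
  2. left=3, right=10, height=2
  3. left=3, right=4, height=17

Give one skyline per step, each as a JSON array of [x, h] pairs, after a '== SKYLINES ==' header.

== SKYLINES ==
[[48,12],[50,0]]
[[3,2],[10,0],[48,12],[50,0]]
[[3,17],[4,2],[10,0],[48,12],[50,0]]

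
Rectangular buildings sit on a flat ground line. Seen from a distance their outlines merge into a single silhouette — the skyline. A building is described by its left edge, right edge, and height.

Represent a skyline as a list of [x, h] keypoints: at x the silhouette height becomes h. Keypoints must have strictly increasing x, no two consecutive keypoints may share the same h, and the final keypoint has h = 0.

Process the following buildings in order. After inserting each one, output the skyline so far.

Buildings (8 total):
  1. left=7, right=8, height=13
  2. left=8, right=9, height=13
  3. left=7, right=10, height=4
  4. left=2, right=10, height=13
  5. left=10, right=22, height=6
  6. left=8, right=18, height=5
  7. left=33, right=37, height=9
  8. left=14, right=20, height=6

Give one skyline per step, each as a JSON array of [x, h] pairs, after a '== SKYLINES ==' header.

== SKYLINES ==
[[7,13],[8,0]]
[[7,13],[9,0]]
[[7,13],[9,4],[10,0]]
[[2,13],[10,0]]
[[2,13],[10,6],[22,0]]
[[2,13],[10,6],[22,0]]
[[2,13],[10,6],[22,0],[33,9],[37,0]]
[[2,13],[10,6],[22,0],[33,9],[37,0]]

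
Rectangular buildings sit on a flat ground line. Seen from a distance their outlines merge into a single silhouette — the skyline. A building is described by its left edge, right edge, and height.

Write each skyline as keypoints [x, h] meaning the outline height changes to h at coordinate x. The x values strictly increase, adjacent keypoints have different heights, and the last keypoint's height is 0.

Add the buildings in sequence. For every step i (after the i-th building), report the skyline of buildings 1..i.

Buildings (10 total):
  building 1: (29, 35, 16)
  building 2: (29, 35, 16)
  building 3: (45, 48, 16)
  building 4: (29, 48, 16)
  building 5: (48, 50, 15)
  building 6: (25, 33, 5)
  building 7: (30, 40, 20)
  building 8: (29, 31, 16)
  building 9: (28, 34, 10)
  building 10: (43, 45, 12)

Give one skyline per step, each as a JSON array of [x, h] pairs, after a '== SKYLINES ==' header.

== SKYLINES ==
[[29,16],[35,0]]
[[29,16],[35,0]]
[[29,16],[35,0],[45,16],[48,0]]
[[29,16],[48,0]]
[[29,16],[48,15],[50,0]]
[[25,5],[29,16],[48,15],[50,0]]
[[25,5],[29,16],[30,20],[40,16],[48,15],[50,0]]
[[25,5],[29,16],[30,20],[40,16],[48,15],[50,0]]
[[25,5],[28,10],[29,16],[30,20],[40,16],[48,15],[50,0]]
[[25,5],[28,10],[29,16],[30,20],[40,16],[48,15],[50,0]]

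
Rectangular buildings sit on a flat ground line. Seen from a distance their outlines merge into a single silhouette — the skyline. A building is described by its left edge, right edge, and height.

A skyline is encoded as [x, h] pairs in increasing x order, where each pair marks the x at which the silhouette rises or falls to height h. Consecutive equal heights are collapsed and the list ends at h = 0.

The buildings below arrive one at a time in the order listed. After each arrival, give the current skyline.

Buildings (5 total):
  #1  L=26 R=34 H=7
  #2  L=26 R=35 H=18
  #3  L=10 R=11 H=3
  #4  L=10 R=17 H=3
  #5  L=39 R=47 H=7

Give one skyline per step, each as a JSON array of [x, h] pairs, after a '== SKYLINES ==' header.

== SKYLINES ==
[[26,7],[34,0]]
[[26,18],[35,0]]
[[10,3],[11,0],[26,18],[35,0]]
[[10,3],[17,0],[26,18],[35,0]]
[[10,3],[17,0],[26,18],[35,0],[39,7],[47,0]]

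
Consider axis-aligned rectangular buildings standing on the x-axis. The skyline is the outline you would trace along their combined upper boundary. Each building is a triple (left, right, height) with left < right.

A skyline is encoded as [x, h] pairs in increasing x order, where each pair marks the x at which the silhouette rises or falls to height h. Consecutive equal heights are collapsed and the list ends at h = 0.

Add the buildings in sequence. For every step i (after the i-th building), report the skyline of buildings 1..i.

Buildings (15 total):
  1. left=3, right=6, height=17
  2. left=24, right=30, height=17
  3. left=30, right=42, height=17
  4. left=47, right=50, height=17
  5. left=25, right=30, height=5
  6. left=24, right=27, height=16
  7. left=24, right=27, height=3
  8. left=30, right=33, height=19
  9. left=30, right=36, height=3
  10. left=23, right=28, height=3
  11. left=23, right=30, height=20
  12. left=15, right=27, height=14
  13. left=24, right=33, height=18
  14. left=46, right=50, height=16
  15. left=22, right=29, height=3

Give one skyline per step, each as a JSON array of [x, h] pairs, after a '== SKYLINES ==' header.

== SKYLINES ==
[[3,17],[6,0]]
[[3,17],[6,0],[24,17],[30,0]]
[[3,17],[6,0],[24,17],[42,0]]
[[3,17],[6,0],[24,17],[42,0],[47,17],[50,0]]
[[3,17],[6,0],[24,17],[42,0],[47,17],[50,0]]
[[3,17],[6,0],[24,17],[42,0],[47,17],[50,0]]
[[3,17],[6,0],[24,17],[42,0],[47,17],[50,0]]
[[3,17],[6,0],[24,17],[30,19],[33,17],[42,0],[47,17],[50,0]]
[[3,17],[6,0],[24,17],[30,19],[33,17],[42,0],[47,17],[50,0]]
[[3,17],[6,0],[23,3],[24,17],[30,19],[33,17],[42,0],[47,17],[50,0]]
[[3,17],[6,0],[23,20],[30,19],[33,17],[42,0],[47,17],[50,0]]
[[3,17],[6,0],[15,14],[23,20],[30,19],[33,17],[42,0],[47,17],[50,0]]
[[3,17],[6,0],[15,14],[23,20],[30,19],[33,17],[42,0],[47,17],[50,0]]
[[3,17],[6,0],[15,14],[23,20],[30,19],[33,17],[42,0],[46,16],[47,17],[50,0]]
[[3,17],[6,0],[15,14],[23,20],[30,19],[33,17],[42,0],[46,16],[47,17],[50,0]]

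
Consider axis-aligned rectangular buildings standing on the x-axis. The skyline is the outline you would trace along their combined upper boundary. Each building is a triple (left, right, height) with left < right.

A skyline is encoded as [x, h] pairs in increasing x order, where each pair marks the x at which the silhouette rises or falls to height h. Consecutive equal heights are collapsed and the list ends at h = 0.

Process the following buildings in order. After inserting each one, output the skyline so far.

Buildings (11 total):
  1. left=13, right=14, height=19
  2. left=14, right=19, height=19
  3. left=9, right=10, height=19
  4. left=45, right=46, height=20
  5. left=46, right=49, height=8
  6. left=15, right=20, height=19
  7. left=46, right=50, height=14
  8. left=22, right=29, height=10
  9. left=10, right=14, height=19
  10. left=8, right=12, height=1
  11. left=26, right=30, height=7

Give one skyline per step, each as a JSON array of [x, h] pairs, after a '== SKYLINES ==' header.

== SKYLINES ==
[[13,19],[14,0]]
[[13,19],[19,0]]
[[9,19],[10,0],[13,19],[19,0]]
[[9,19],[10,0],[13,19],[19,0],[45,20],[46,0]]
[[9,19],[10,0],[13,19],[19,0],[45,20],[46,8],[49,0]]
[[9,19],[10,0],[13,19],[20,0],[45,20],[46,8],[49,0]]
[[9,19],[10,0],[13,19],[20,0],[45,20],[46,14],[50,0]]
[[9,19],[10,0],[13,19],[20,0],[22,10],[29,0],[45,20],[46,14],[50,0]]
[[9,19],[20,0],[22,10],[29,0],[45,20],[46,14],[50,0]]
[[8,1],[9,19],[20,0],[22,10],[29,0],[45,20],[46,14],[50,0]]
[[8,1],[9,19],[20,0],[22,10],[29,7],[30,0],[45,20],[46,14],[50,0]]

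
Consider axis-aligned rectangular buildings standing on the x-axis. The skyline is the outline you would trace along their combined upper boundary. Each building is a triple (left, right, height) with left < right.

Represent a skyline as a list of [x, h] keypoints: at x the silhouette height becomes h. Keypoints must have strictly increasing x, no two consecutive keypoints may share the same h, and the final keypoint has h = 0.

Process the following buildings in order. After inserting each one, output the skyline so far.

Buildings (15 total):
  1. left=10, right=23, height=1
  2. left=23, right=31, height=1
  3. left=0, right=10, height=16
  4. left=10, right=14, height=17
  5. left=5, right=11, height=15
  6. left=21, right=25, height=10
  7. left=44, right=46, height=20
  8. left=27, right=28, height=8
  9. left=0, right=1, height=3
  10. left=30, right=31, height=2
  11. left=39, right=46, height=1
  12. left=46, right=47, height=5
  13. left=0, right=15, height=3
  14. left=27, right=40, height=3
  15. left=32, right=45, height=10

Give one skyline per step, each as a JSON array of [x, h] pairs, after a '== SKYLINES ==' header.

== SKYLINES ==
[[10,1],[23,0]]
[[10,1],[31,0]]
[[0,16],[10,1],[31,0]]
[[0,16],[10,17],[14,1],[31,0]]
[[0,16],[10,17],[14,1],[31,0]]
[[0,16],[10,17],[14,1],[21,10],[25,1],[31,0]]
[[0,16],[10,17],[14,1],[21,10],[25,1],[31,0],[44,20],[46,0]]
[[0,16],[10,17],[14,1],[21,10],[25,1],[27,8],[28,1],[31,0],[44,20],[46,0]]
[[0,16],[10,17],[14,1],[21,10],[25,1],[27,8],[28,1],[31,0],[44,20],[46,0]]
[[0,16],[10,17],[14,1],[21,10],[25,1],[27,8],[28,1],[30,2],[31,0],[44,20],[46,0]]
[[0,16],[10,17],[14,1],[21,10],[25,1],[27,8],[28,1],[30,2],[31,0],[39,1],[44,20],[46,0]]
[[0,16],[10,17],[14,1],[21,10],[25,1],[27,8],[28,1],[30,2],[31,0],[39,1],[44,20],[46,5],[47,0]]
[[0,16],[10,17],[14,3],[15,1],[21,10],[25,1],[27,8],[28,1],[30,2],[31,0],[39,1],[44,20],[46,5],[47,0]]
[[0,16],[10,17],[14,3],[15,1],[21,10],[25,1],[27,8],[28,3],[40,1],[44,20],[46,5],[47,0]]
[[0,16],[10,17],[14,3],[15,1],[21,10],[25,1],[27,8],[28,3],[32,10],[44,20],[46,5],[47,0]]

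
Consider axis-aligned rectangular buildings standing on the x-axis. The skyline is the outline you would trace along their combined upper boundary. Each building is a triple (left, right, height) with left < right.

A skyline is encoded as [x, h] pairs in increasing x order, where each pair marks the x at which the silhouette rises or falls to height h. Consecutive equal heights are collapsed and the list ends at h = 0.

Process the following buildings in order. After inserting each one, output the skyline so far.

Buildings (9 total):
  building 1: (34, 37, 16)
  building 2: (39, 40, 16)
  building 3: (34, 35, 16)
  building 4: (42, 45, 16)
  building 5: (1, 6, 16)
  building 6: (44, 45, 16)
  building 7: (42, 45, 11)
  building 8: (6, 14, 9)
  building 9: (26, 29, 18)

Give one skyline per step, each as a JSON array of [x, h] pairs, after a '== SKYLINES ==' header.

== SKYLINES ==
[[34,16],[37,0]]
[[34,16],[37,0],[39,16],[40,0]]
[[34,16],[37,0],[39,16],[40,0]]
[[34,16],[37,0],[39,16],[40,0],[42,16],[45,0]]
[[1,16],[6,0],[34,16],[37,0],[39,16],[40,0],[42,16],[45,0]]
[[1,16],[6,0],[34,16],[37,0],[39,16],[40,0],[42,16],[45,0]]
[[1,16],[6,0],[34,16],[37,0],[39,16],[40,0],[42,16],[45,0]]
[[1,16],[6,9],[14,0],[34,16],[37,0],[39,16],[40,0],[42,16],[45,0]]
[[1,16],[6,9],[14,0],[26,18],[29,0],[34,16],[37,0],[39,16],[40,0],[42,16],[45,0]]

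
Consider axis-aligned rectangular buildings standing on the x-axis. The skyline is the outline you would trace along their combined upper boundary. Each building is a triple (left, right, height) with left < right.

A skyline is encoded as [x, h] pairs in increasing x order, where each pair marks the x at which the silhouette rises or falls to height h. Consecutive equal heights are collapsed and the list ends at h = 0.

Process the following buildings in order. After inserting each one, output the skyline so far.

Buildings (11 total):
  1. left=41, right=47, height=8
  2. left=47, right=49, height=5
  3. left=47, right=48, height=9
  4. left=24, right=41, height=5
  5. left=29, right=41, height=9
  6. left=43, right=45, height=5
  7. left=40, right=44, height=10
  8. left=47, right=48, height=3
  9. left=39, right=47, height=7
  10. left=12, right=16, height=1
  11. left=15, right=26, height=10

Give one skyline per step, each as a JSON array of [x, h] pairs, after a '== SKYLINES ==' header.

== SKYLINES ==
[[41,8],[47,0]]
[[41,8],[47,5],[49,0]]
[[41,8],[47,9],[48,5],[49,0]]
[[24,5],[41,8],[47,9],[48,5],[49,0]]
[[24,5],[29,9],[41,8],[47,9],[48,5],[49,0]]
[[24,5],[29,9],[41,8],[47,9],[48,5],[49,0]]
[[24,5],[29,9],[40,10],[44,8],[47,9],[48,5],[49,0]]
[[24,5],[29,9],[40,10],[44,8],[47,9],[48,5],[49,0]]
[[24,5],[29,9],[40,10],[44,8],[47,9],[48,5],[49,0]]
[[12,1],[16,0],[24,5],[29,9],[40,10],[44,8],[47,9],[48,5],[49,0]]
[[12,1],[15,10],[26,5],[29,9],[40,10],[44,8],[47,9],[48,5],[49,0]]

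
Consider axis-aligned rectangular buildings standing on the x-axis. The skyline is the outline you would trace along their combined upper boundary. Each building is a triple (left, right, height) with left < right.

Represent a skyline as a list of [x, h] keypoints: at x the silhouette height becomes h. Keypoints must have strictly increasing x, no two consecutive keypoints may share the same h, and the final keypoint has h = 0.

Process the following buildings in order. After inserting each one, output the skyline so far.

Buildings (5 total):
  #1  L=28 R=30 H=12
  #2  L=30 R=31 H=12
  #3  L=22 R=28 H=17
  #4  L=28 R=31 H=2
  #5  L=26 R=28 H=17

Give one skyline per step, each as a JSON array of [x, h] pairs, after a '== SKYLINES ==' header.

== SKYLINES ==
[[28,12],[30,0]]
[[28,12],[31,0]]
[[22,17],[28,12],[31,0]]
[[22,17],[28,12],[31,0]]
[[22,17],[28,12],[31,0]]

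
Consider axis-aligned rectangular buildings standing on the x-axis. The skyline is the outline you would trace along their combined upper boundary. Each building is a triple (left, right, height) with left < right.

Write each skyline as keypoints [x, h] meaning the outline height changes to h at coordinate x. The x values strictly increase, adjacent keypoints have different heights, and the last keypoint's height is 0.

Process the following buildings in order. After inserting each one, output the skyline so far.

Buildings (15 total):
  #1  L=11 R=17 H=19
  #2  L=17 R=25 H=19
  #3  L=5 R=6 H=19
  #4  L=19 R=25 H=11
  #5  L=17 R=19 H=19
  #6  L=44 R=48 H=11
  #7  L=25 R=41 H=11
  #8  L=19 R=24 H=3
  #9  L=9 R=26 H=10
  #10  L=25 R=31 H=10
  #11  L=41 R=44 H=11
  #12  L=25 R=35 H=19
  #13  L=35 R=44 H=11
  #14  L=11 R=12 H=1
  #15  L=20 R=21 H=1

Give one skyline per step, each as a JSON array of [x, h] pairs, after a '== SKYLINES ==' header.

== SKYLINES ==
[[11,19],[17,0]]
[[11,19],[25,0]]
[[5,19],[6,0],[11,19],[25,0]]
[[5,19],[6,0],[11,19],[25,0]]
[[5,19],[6,0],[11,19],[25,0]]
[[5,19],[6,0],[11,19],[25,0],[44,11],[48,0]]
[[5,19],[6,0],[11,19],[25,11],[41,0],[44,11],[48,0]]
[[5,19],[6,0],[11,19],[25,11],[41,0],[44,11],[48,0]]
[[5,19],[6,0],[9,10],[11,19],[25,11],[41,0],[44,11],[48,0]]
[[5,19],[6,0],[9,10],[11,19],[25,11],[41,0],[44,11],[48,0]]
[[5,19],[6,0],[9,10],[11,19],[25,11],[48,0]]
[[5,19],[6,0],[9,10],[11,19],[35,11],[48,0]]
[[5,19],[6,0],[9,10],[11,19],[35,11],[48,0]]
[[5,19],[6,0],[9,10],[11,19],[35,11],[48,0]]
[[5,19],[6,0],[9,10],[11,19],[35,11],[48,0]]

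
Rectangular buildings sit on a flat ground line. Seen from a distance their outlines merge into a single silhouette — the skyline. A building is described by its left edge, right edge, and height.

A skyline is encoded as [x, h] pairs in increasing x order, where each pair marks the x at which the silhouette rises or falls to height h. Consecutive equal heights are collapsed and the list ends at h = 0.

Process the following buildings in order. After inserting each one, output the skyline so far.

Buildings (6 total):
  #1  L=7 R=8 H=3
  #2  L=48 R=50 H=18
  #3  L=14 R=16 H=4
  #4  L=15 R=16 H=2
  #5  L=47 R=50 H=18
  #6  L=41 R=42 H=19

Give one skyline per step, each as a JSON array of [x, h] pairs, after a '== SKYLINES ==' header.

== SKYLINES ==
[[7,3],[8,0]]
[[7,3],[8,0],[48,18],[50,0]]
[[7,3],[8,0],[14,4],[16,0],[48,18],[50,0]]
[[7,3],[8,0],[14,4],[16,0],[48,18],[50,0]]
[[7,3],[8,0],[14,4],[16,0],[47,18],[50,0]]
[[7,3],[8,0],[14,4],[16,0],[41,19],[42,0],[47,18],[50,0]]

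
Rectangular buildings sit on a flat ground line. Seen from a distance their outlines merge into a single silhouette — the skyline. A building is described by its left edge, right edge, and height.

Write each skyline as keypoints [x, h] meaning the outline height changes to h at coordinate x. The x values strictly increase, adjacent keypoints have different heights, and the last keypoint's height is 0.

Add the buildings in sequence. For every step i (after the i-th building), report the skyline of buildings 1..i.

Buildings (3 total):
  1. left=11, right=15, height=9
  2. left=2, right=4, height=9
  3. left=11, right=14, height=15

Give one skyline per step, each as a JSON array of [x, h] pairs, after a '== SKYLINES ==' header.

== SKYLINES ==
[[11,9],[15,0]]
[[2,9],[4,0],[11,9],[15,0]]
[[2,9],[4,0],[11,15],[14,9],[15,0]]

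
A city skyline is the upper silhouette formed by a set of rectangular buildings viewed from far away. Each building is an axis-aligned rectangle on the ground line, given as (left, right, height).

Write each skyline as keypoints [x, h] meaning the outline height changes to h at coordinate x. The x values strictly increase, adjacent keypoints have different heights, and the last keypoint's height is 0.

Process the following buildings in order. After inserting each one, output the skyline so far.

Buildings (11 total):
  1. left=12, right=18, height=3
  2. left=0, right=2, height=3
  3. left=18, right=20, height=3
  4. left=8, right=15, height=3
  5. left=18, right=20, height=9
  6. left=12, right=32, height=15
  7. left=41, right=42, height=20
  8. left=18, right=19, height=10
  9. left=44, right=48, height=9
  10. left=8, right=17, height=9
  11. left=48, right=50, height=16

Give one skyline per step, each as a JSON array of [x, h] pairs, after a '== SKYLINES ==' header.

== SKYLINES ==
[[12,3],[18,0]]
[[0,3],[2,0],[12,3],[18,0]]
[[0,3],[2,0],[12,3],[20,0]]
[[0,3],[2,0],[8,3],[20,0]]
[[0,3],[2,0],[8,3],[18,9],[20,0]]
[[0,3],[2,0],[8,3],[12,15],[32,0]]
[[0,3],[2,0],[8,3],[12,15],[32,0],[41,20],[42,0]]
[[0,3],[2,0],[8,3],[12,15],[32,0],[41,20],[42,0]]
[[0,3],[2,0],[8,3],[12,15],[32,0],[41,20],[42,0],[44,9],[48,0]]
[[0,3],[2,0],[8,9],[12,15],[32,0],[41,20],[42,0],[44,9],[48,0]]
[[0,3],[2,0],[8,9],[12,15],[32,0],[41,20],[42,0],[44,9],[48,16],[50,0]]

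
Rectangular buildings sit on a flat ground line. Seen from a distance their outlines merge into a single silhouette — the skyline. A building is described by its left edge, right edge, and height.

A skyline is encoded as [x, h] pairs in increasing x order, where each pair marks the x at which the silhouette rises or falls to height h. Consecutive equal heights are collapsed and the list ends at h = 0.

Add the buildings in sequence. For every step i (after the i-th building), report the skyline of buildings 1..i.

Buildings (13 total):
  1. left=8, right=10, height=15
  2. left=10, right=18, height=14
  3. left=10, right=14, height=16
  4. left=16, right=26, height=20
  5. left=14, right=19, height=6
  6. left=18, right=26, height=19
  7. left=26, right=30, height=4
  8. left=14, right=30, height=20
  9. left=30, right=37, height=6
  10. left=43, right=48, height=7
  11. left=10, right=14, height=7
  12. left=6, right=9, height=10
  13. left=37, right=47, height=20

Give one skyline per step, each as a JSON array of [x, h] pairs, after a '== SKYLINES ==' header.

== SKYLINES ==
[[8,15],[10,0]]
[[8,15],[10,14],[18,0]]
[[8,15],[10,16],[14,14],[18,0]]
[[8,15],[10,16],[14,14],[16,20],[26,0]]
[[8,15],[10,16],[14,14],[16,20],[26,0]]
[[8,15],[10,16],[14,14],[16,20],[26,0]]
[[8,15],[10,16],[14,14],[16,20],[26,4],[30,0]]
[[8,15],[10,16],[14,20],[30,0]]
[[8,15],[10,16],[14,20],[30,6],[37,0]]
[[8,15],[10,16],[14,20],[30,6],[37,0],[43,7],[48,0]]
[[8,15],[10,16],[14,20],[30,6],[37,0],[43,7],[48,0]]
[[6,10],[8,15],[10,16],[14,20],[30,6],[37,0],[43,7],[48,0]]
[[6,10],[8,15],[10,16],[14,20],[30,6],[37,20],[47,7],[48,0]]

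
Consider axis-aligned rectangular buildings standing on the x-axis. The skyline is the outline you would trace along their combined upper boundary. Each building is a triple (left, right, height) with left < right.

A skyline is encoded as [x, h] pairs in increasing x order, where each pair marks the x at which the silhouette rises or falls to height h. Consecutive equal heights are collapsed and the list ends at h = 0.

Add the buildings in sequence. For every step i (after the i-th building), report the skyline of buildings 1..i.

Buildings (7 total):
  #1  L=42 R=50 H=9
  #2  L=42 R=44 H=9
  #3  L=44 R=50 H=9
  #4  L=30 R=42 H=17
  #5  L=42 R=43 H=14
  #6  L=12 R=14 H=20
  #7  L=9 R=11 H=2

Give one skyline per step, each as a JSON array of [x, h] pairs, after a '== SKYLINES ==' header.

== SKYLINES ==
[[42,9],[50,0]]
[[42,9],[50,0]]
[[42,9],[50,0]]
[[30,17],[42,9],[50,0]]
[[30,17],[42,14],[43,9],[50,0]]
[[12,20],[14,0],[30,17],[42,14],[43,9],[50,0]]
[[9,2],[11,0],[12,20],[14,0],[30,17],[42,14],[43,9],[50,0]]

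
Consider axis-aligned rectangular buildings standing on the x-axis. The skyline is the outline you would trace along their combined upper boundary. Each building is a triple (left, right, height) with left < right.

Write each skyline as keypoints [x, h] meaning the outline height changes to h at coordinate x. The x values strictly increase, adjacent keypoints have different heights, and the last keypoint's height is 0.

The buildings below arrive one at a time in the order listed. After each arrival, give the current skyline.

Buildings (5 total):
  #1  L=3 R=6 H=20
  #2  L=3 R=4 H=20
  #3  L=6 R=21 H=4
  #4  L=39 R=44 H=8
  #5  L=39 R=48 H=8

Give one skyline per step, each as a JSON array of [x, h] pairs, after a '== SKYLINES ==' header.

== SKYLINES ==
[[3,20],[6,0]]
[[3,20],[6,0]]
[[3,20],[6,4],[21,0]]
[[3,20],[6,4],[21,0],[39,8],[44,0]]
[[3,20],[6,4],[21,0],[39,8],[48,0]]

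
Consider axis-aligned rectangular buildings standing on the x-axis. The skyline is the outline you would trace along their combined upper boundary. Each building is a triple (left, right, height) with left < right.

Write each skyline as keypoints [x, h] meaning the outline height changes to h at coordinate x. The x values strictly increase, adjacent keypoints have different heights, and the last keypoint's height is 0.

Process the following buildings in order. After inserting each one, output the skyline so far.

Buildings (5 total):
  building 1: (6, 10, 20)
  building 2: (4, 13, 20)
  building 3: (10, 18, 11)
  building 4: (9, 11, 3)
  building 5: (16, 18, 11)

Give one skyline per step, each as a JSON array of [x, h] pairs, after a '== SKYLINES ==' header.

== SKYLINES ==
[[6,20],[10,0]]
[[4,20],[13,0]]
[[4,20],[13,11],[18,0]]
[[4,20],[13,11],[18,0]]
[[4,20],[13,11],[18,0]]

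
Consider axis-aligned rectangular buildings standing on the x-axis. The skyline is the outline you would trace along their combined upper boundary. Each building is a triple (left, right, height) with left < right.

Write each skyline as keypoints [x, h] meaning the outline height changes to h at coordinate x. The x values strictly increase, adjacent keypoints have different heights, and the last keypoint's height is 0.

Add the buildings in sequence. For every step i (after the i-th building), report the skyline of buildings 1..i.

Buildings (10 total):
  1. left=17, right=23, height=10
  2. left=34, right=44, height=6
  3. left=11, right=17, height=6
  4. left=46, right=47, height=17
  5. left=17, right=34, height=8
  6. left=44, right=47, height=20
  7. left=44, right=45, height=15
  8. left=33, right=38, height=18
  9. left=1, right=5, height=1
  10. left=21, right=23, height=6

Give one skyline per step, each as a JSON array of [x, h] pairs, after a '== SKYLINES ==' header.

== SKYLINES ==
[[17,10],[23,0]]
[[17,10],[23,0],[34,6],[44,0]]
[[11,6],[17,10],[23,0],[34,6],[44,0]]
[[11,6],[17,10],[23,0],[34,6],[44,0],[46,17],[47,0]]
[[11,6],[17,10],[23,8],[34,6],[44,0],[46,17],[47,0]]
[[11,6],[17,10],[23,8],[34,6],[44,20],[47,0]]
[[11,6],[17,10],[23,8],[34,6],[44,20],[47,0]]
[[11,6],[17,10],[23,8],[33,18],[38,6],[44,20],[47,0]]
[[1,1],[5,0],[11,6],[17,10],[23,8],[33,18],[38,6],[44,20],[47,0]]
[[1,1],[5,0],[11,6],[17,10],[23,8],[33,18],[38,6],[44,20],[47,0]]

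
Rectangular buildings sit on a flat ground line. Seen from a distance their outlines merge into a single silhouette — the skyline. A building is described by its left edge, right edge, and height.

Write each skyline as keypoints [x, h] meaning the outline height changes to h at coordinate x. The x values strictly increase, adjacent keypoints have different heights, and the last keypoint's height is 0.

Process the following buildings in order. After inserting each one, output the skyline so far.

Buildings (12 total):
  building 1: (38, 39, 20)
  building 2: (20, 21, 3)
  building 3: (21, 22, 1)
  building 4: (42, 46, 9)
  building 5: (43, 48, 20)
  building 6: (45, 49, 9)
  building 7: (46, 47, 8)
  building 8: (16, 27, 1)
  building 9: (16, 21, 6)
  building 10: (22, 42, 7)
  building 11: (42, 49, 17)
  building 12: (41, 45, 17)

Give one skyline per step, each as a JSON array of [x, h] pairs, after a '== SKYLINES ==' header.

== SKYLINES ==
[[38,20],[39,0]]
[[20,3],[21,0],[38,20],[39,0]]
[[20,3],[21,1],[22,0],[38,20],[39,0]]
[[20,3],[21,1],[22,0],[38,20],[39,0],[42,9],[46,0]]
[[20,3],[21,1],[22,0],[38,20],[39,0],[42,9],[43,20],[48,0]]
[[20,3],[21,1],[22,0],[38,20],[39,0],[42,9],[43,20],[48,9],[49,0]]
[[20,3],[21,1],[22,0],[38,20],[39,0],[42,9],[43,20],[48,9],[49,0]]
[[16,1],[20,3],[21,1],[27,0],[38,20],[39,0],[42,9],[43,20],[48,9],[49,0]]
[[16,6],[21,1],[27,0],[38,20],[39,0],[42,9],[43,20],[48,9],[49,0]]
[[16,6],[21,1],[22,7],[38,20],[39,7],[42,9],[43,20],[48,9],[49,0]]
[[16,6],[21,1],[22,7],[38,20],[39,7],[42,17],[43,20],[48,17],[49,0]]
[[16,6],[21,1],[22,7],[38,20],[39,7],[41,17],[43,20],[48,17],[49,0]]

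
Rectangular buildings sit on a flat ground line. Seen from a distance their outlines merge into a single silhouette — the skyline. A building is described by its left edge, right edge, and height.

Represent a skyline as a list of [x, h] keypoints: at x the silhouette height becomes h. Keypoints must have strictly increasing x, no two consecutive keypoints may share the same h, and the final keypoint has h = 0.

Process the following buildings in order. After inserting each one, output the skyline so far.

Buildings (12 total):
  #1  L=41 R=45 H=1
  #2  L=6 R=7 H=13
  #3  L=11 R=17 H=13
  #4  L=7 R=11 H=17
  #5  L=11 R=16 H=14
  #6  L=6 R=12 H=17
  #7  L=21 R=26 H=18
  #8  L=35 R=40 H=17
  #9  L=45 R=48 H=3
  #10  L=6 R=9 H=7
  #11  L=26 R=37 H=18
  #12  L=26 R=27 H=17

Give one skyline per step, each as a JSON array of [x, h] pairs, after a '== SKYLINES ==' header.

== SKYLINES ==
[[41,1],[45,0]]
[[6,13],[7,0],[41,1],[45,0]]
[[6,13],[7,0],[11,13],[17,0],[41,1],[45,0]]
[[6,13],[7,17],[11,13],[17,0],[41,1],[45,0]]
[[6,13],[7,17],[11,14],[16,13],[17,0],[41,1],[45,0]]
[[6,17],[12,14],[16,13],[17,0],[41,1],[45,0]]
[[6,17],[12,14],[16,13],[17,0],[21,18],[26,0],[41,1],[45,0]]
[[6,17],[12,14],[16,13],[17,0],[21,18],[26,0],[35,17],[40,0],[41,1],[45,0]]
[[6,17],[12,14],[16,13],[17,0],[21,18],[26,0],[35,17],[40,0],[41,1],[45,3],[48,0]]
[[6,17],[12,14],[16,13],[17,0],[21,18],[26,0],[35,17],[40,0],[41,1],[45,3],[48,0]]
[[6,17],[12,14],[16,13],[17,0],[21,18],[37,17],[40,0],[41,1],[45,3],[48,0]]
[[6,17],[12,14],[16,13],[17,0],[21,18],[37,17],[40,0],[41,1],[45,3],[48,0]]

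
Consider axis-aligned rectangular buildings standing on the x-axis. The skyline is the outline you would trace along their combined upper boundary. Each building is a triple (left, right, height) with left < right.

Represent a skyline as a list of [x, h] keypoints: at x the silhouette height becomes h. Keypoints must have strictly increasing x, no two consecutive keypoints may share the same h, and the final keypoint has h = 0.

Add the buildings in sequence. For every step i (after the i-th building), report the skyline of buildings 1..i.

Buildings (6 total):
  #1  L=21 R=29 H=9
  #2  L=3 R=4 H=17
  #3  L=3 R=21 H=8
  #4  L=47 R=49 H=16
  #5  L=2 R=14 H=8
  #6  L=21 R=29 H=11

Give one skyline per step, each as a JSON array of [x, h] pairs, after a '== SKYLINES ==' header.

== SKYLINES ==
[[21,9],[29,0]]
[[3,17],[4,0],[21,9],[29,0]]
[[3,17],[4,8],[21,9],[29,0]]
[[3,17],[4,8],[21,9],[29,0],[47,16],[49,0]]
[[2,8],[3,17],[4,8],[21,9],[29,0],[47,16],[49,0]]
[[2,8],[3,17],[4,8],[21,11],[29,0],[47,16],[49,0]]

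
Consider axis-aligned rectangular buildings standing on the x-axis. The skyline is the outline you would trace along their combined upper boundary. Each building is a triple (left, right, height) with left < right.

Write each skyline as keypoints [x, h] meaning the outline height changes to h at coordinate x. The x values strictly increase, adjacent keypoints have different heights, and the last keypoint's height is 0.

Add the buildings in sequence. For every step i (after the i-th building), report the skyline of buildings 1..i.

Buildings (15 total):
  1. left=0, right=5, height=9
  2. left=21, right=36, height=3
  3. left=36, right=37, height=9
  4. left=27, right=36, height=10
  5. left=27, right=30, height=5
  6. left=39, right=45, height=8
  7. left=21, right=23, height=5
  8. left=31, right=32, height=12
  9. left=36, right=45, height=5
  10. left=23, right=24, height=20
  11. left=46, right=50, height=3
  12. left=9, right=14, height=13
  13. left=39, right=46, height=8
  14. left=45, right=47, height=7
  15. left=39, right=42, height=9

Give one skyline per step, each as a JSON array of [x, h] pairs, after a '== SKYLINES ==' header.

== SKYLINES ==
[[0,9],[5,0]]
[[0,9],[5,0],[21,3],[36,0]]
[[0,9],[5,0],[21,3],[36,9],[37,0]]
[[0,9],[5,0],[21,3],[27,10],[36,9],[37,0]]
[[0,9],[5,0],[21,3],[27,10],[36,9],[37,0]]
[[0,9],[5,0],[21,3],[27,10],[36,9],[37,0],[39,8],[45,0]]
[[0,9],[5,0],[21,5],[23,3],[27,10],[36,9],[37,0],[39,8],[45,0]]
[[0,9],[5,0],[21,5],[23,3],[27,10],[31,12],[32,10],[36,9],[37,0],[39,8],[45,0]]
[[0,9],[5,0],[21,5],[23,3],[27,10],[31,12],[32,10],[36,9],[37,5],[39,8],[45,0]]
[[0,9],[5,0],[21,5],[23,20],[24,3],[27,10],[31,12],[32,10],[36,9],[37,5],[39,8],[45,0]]
[[0,9],[5,0],[21,5],[23,20],[24,3],[27,10],[31,12],[32,10],[36,9],[37,5],[39,8],[45,0],[46,3],[50,0]]
[[0,9],[5,0],[9,13],[14,0],[21,5],[23,20],[24,3],[27,10],[31,12],[32,10],[36,9],[37,5],[39,8],[45,0],[46,3],[50,0]]
[[0,9],[5,0],[9,13],[14,0],[21,5],[23,20],[24,3],[27,10],[31,12],[32,10],[36,9],[37,5],[39,8],[46,3],[50,0]]
[[0,9],[5,0],[9,13],[14,0],[21,5],[23,20],[24,3],[27,10],[31,12],[32,10],[36,9],[37,5],[39,8],[46,7],[47,3],[50,0]]
[[0,9],[5,0],[9,13],[14,0],[21,5],[23,20],[24,3],[27,10],[31,12],[32,10],[36,9],[37,5],[39,9],[42,8],[46,7],[47,3],[50,0]]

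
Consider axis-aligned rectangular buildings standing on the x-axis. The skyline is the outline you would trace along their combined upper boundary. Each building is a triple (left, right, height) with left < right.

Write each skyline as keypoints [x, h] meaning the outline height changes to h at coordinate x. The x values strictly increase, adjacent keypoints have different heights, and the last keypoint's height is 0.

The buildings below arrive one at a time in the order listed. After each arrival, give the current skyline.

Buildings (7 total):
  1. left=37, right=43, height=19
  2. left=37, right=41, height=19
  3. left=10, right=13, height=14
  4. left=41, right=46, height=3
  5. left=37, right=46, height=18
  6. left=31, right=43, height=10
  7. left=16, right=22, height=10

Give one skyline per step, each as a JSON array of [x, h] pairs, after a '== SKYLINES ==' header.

== SKYLINES ==
[[37,19],[43,0]]
[[37,19],[43,0]]
[[10,14],[13,0],[37,19],[43,0]]
[[10,14],[13,0],[37,19],[43,3],[46,0]]
[[10,14],[13,0],[37,19],[43,18],[46,0]]
[[10,14],[13,0],[31,10],[37,19],[43,18],[46,0]]
[[10,14],[13,0],[16,10],[22,0],[31,10],[37,19],[43,18],[46,0]]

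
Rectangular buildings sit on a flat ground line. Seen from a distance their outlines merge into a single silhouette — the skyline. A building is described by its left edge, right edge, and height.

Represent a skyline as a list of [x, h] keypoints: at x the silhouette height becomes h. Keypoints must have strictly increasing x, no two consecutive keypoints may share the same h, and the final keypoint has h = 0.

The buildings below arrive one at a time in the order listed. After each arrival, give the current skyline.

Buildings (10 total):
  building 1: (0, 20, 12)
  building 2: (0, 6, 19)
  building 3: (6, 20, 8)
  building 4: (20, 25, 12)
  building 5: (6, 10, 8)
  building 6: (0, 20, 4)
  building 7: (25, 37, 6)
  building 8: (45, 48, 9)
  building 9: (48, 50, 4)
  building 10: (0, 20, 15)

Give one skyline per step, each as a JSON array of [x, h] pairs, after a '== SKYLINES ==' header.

== SKYLINES ==
[[0,12],[20,0]]
[[0,19],[6,12],[20,0]]
[[0,19],[6,12],[20,0]]
[[0,19],[6,12],[25,0]]
[[0,19],[6,12],[25,0]]
[[0,19],[6,12],[25,0]]
[[0,19],[6,12],[25,6],[37,0]]
[[0,19],[6,12],[25,6],[37,0],[45,9],[48,0]]
[[0,19],[6,12],[25,6],[37,0],[45,9],[48,4],[50,0]]
[[0,19],[6,15],[20,12],[25,6],[37,0],[45,9],[48,4],[50,0]]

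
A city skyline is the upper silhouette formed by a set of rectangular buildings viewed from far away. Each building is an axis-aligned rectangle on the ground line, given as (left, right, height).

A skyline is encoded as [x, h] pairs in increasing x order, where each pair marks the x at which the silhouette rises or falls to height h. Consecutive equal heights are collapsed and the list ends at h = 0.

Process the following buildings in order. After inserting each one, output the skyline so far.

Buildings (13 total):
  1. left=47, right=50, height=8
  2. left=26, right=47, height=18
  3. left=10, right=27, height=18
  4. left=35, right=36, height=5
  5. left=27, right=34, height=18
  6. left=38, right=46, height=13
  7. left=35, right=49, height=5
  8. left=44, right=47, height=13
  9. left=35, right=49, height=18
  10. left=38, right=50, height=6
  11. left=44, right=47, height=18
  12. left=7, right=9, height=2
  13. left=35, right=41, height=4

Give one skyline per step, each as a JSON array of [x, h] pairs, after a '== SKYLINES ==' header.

== SKYLINES ==
[[47,8],[50,0]]
[[26,18],[47,8],[50,0]]
[[10,18],[47,8],[50,0]]
[[10,18],[47,8],[50,0]]
[[10,18],[47,8],[50,0]]
[[10,18],[47,8],[50,0]]
[[10,18],[47,8],[50,0]]
[[10,18],[47,8],[50,0]]
[[10,18],[49,8],[50,0]]
[[10,18],[49,8],[50,0]]
[[10,18],[49,8],[50,0]]
[[7,2],[9,0],[10,18],[49,8],[50,0]]
[[7,2],[9,0],[10,18],[49,8],[50,0]]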